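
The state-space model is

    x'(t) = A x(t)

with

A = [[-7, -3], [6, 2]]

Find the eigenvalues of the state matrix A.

-4, -1

det(sI - A) = s^2 - (tr A)s + det A, with tr A = (-7) + 2 = -5 and det A = (-7)·2 - (-3)·6 = -14 - (-18) = 4.
So p(s) = det(sI - A) = s^2 + 5s + 4.
Factor s^2 + 5s + 4: two numbers with sum -5 and product 4 are -1 and -4, so s^2 + 5s + 4 = (s + 1)(s + 4).
Hence p(s) = (s + 1) (s + 4), with roots -4, -1.
All eigenvalues have negative real part, so the system is asymptotically stable.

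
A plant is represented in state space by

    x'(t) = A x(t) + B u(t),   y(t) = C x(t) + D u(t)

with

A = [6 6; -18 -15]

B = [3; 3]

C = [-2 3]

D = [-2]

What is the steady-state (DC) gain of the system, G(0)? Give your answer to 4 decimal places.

G(0) = C(-A)^{-1}B + D = -C A^{-1} B + D.
det A = 18, so A^{-1} = (1/18)·adj(A) = [[-5/6, -1/3], [1, 1/3]]
A^{-1} B = [-7/2, 4]^T
C A^{-1} B = 19
G(0) = D - C A^{-1} B = -2 - (19) = -21

-21.0000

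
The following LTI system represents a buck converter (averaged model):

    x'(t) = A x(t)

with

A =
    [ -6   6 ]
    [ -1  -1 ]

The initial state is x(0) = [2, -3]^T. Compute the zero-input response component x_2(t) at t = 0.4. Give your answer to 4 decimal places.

-1.6980

det(sI - A) = s^2 - (tr A)s + det A, with tr A = (-6) + (-1) = -7 and det A = (-6)·(-1) - 6·(-1) = 6 - (-6) = 12.
So p(s) = det(sI - A) = s^2 + 7s + 12.
Factor s^2 + 7s + 12: two numbers with sum -7 and product 12 are -3 and -4, so s^2 + 7s + 12 = (s + 3)(s + 4).
Hence p(s) = (s + 3) (s + 4), with roots -4, -3.
The eigenvalues -4, -3 are distinct and real, so A is diagonalisable and x(t) = e^{At} x(0) = V diag(e^{λ_i t}) V^{-1} x(0), where the columns of V are the eigenvectors.
λ = -4: A - (-4)I = [[-2, 6], [-1, 3]]. Row 1 gives (-2)·v1 + 6·v2 = 0, so take v_1 = [3, 1]^T.
λ = -3: A - (-3)I = [[-3, 6], [-1, 2]]. Row 1 gives (-3)·v1 + 6·v2 = 0, so take v_2 = [-2, -1]^T.
V = [v_1 v_2] = [[3, -2], [1, -1]] has det V = -1, so V^{-1} = adj(V)/det V = [[1, -2], [1, -3]].
Modal coordinates z(0) = V^{-1} x(0): 1·2 + (-2)·(-3) = 8; 1·2 + (-3)·(-3) = 11; so z(0) = [8, 11]^T.
x_2(t) = Σ_i (v_i)_2 · z_i(0) · e^{λ_i t} (row 2 of V times the modal terms).
x_2(0.4) = 1·8·e^{-4·0.4} + (-1)·11·e^{-3·0.4} = 8·0.201897 + (-11)·0.301194 = -1.6980.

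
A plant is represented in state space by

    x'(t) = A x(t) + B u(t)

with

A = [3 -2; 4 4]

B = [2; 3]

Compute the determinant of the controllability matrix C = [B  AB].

AB = [[0], [20]]
Controllability matrix C = [B  AB] = [[2, 0], [3, 20]]
det(C) = 2·20 - 0·3 = 40 - 0 = 40
Since det(C) ≠ 0, rank(C) = 2 and the system is completely controllable.

40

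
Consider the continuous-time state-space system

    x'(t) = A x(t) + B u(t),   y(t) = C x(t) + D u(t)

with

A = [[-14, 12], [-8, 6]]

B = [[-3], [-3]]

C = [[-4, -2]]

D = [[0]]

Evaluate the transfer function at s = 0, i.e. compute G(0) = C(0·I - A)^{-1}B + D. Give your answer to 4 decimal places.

G(0) = C(-A)^{-1}B + D = -C A^{-1} B + D.
det A = 12, so A^{-1} = (1/12)·adj(A) = [[1/2, -1], [2/3, -7/6]]
A^{-1} B = [3/2, 3/2]^T
C A^{-1} B = -9
G(0) = D - C A^{-1} B = 0 - (-9) = 9

9.0000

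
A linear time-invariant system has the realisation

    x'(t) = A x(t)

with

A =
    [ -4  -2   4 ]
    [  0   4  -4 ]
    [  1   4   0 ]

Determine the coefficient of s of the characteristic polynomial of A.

-4

Expand det(sI - A) for the 3×3 matrix.
p(s) = s^3 - 4s + 72.
(Check: constant term = det(-A) = (-1)^3 det A = 72; coefficient of s^2 = -tr A = 0.)
The coefficient of s is -4.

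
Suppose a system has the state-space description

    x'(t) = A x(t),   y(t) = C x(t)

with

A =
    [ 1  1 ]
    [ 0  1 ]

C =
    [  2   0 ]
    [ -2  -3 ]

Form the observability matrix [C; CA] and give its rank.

CA = [[2, 2], [-2, -5]]
Observability matrix O = [C; CA] = [[2, 0], [-2, -3], [2, 2], [-2, -5]]
Take the 2×2 submatrix of O formed by rows 1, 2: [[2, 0], [-2, -3]]. Its determinant is 2·(-3) - 0·(-2) = -6 - 0 = -6 ≠ 0.
So rank(O) ≥ 2; since O has 2 columns, rank(O) = 2.
rank(O) = 2 = n, so the pair (A, C) is completely observable.

2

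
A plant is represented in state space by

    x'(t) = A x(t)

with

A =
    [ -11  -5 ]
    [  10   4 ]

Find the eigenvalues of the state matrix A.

det(sI - A) = s^2 - (tr A)s + det A, with tr A = (-11) + 4 = -7 and det A = (-11)·4 - (-5)·10 = -44 - (-50) = 6.
So p(s) = det(sI - A) = s^2 + 7s + 6.
Factor s^2 + 7s + 6: two numbers with sum -7 and product 6 are -1 and -6, so s^2 + 7s + 6 = (s + 1)(s + 6).
Hence p(s) = (s + 1) (s + 6), with roots -6, -1.
All eigenvalues have negative real part, so the system is asymptotically stable.

-6, -1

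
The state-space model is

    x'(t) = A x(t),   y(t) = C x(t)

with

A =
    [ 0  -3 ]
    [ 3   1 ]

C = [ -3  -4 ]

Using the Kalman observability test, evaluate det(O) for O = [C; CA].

-63

CA = [[-12, 5]]
Observability matrix O = [C; CA] = [[-3, -4], [-12, 5]]
det(O) = (-3)·5 - (-4)·(-12) = -15 - 48 = -63
Since det(O) ≠ 0, rank(O) = 2 and the system is completely observable.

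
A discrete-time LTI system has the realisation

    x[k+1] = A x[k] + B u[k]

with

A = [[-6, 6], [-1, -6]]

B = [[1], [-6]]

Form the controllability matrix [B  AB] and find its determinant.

AB = [[-42], [35]]
Controllability matrix C = [B  AB] = [[1, -42], [-6, 35]]
det(C) = 1·35 - (-42)·(-6) = 35 - 252 = -217
Since det(C) ≠ 0, rank(C) = 2 and the system is completely controllable.

-217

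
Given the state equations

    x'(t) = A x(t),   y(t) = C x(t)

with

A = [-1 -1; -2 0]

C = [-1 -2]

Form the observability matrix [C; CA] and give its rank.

2

CA = [[5, 1]]
Observability matrix O = [C; CA] = [[-1, -2], [5, 1]]
det(O) = (-1)·1 - (-2)·5 = -1 - (-10) = 9 ≠ 0, so rank(O) = 2.
rank(O) = 2 = n, so the pair (A, C) is completely observable.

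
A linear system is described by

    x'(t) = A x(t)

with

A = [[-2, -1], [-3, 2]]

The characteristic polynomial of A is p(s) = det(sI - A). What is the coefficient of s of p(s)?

For a 2×2 matrix, det(sI - A) = s^2 - (tr A)s + det A.
tr A = 0, det A = -7.
So p(s) = s^2 - 7.
The coefficient of s is 0.

0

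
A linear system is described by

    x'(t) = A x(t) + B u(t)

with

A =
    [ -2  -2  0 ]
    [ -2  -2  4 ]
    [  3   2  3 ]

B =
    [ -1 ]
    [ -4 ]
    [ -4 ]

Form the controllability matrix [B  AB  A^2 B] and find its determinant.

AB = [[10], [-6], [-23]]
A^2B = [[-8], [-100], [-51]]
Controllability matrix C = [B  AB  A^2B] = [[-1, 10, -8], [-4, -6, -100], [-4, -23, -51]]
Expanding along the first row, det(C) = (-1)·((-6)·(-51) - (-100)·(-23)) - 10·((-4)·(-51) - (-100)·(-4)) + (-8)·((-4)·(-23) - (-6)·(-4)) = (-1)·(-1994) - 10·(-196) + (-8)·68 = 3410
Since det(C) ≠ 0, rank(C) = 3 and the system is completely controllable.

3410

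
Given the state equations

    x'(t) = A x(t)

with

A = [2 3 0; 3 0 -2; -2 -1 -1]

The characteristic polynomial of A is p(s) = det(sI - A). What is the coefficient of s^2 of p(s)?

Expand det(sI - A) for the 3×3 matrix.
p(s) = s^3 - s^2 - 13s - 17.
(Check: constant term = det(-A) = (-1)^3 det A = -17; coefficient of s^2 = -tr A = -1.)
The coefficient of s^2 is -1.

-1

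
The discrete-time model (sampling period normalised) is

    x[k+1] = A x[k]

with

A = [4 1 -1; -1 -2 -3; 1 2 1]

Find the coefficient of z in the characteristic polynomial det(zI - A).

Expand det(zI - A) for the 3×3 matrix.
p(z) = z^3 - 3z^2 + 2z - 14.
(Check: constant term = det(-A) = (-1)^3 det A = -14; coefficient of z^2 = -tr A = -3.)
The coefficient of z is 2.

2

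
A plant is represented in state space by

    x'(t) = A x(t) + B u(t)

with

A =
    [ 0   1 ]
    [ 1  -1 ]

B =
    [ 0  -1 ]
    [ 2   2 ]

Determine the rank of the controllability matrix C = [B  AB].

2

AB = [[2, 2], [-2, -3]]
Controllability matrix C = [B  AB] = [[0, -1, 2, 2], [2, 2, -2, -3]]
Take the 2×2 submatrix of C formed by columns 1, 2: [[0, -1], [2, 2]]. Its determinant is 0·2 - (-1)·2 = 0 - (-2) = 2 ≠ 0.
So rank(C) ≥ 2; since C has 2 rows, rank(C) = 2.
rank(C) = 2 = n, so the pair (A, B) is completely controllable.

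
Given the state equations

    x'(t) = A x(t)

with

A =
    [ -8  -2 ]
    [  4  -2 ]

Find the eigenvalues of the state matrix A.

det(sI - A) = s^2 - (tr A)s + det A, with tr A = (-8) + (-2) = -10 and det A = (-8)·(-2) - (-2)·4 = 16 - (-8) = 24.
So p(s) = det(sI - A) = s^2 + 10s + 24.
Factor s^2 + 10s + 24: two numbers with sum -10 and product 24 are -4 and -6, so s^2 + 10s + 24 = (s + 4)(s + 6).
Hence p(s) = (s + 4) (s + 6), with roots -6, -4.
All eigenvalues have negative real part, so the system is asymptotically stable.

-6, -4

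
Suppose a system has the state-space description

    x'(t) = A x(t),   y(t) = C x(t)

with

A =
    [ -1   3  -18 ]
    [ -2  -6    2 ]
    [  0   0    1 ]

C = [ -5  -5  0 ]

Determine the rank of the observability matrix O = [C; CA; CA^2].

2

CA = [[15, 15, 80]]
CA^2 = [[-45, -45, -160]]
Observability matrix O = [C; CA; CA^2] = [[-5, -5, 0], [15, 15, 80], [-45, -45, -160]]
The columns c1, c2, c3 of O are linearly dependent: -c1 + c2 = 0 (check each entry), so rank(O) ≤ 2.
The 2×2 minor from rows 1, 2, columns 1, 3 is (-5)·80 - 0·15 = -400 - 0 = -400 ≠ 0, so rank(O) = 2.
rank(O) = 2 < n = 3, so the pair (A, C) is not completely observable.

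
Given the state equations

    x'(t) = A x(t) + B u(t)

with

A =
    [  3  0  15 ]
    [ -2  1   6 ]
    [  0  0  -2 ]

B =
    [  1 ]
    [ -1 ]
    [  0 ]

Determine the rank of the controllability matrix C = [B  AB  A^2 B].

1

AB = [[3], [-3], [0]]
A^2B = [[9], [-9], [0]]
Controllability matrix C = [B  AB  A^2B] = [[1, 3, 9], [-1, -3, -9], [0, 0, 0]]
Every column of C is a scalar multiple of column 1 = [1, -1, 0] (multipliers 1, 3, 9), so the columns span a one-dimensional space.
C ≠ 0, hence rank(C) = 1.
rank(C) = 1 < n = 3, so the pair (A, B) is not completely controllable.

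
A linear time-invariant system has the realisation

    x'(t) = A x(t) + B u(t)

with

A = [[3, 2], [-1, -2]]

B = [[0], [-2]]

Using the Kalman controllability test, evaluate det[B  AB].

AB = [[-4], [4]]
Controllability matrix C = [B  AB] = [[0, -4], [-2, 4]]
det(C) = 0·4 - (-4)·(-2) = 0 - 8 = -8
Since det(C) ≠ 0, rank(C) = 2 and the system is completely controllable.

-8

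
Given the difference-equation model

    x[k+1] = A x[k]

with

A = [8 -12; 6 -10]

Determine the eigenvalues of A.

-4, 2

det(zI - A) = z^2 - (tr A)z + det A, with tr A = 8 + (-10) = -2 and det A = 8·(-10) - (-12)·6 = -80 - (-72) = -8.
So p(z) = det(zI - A) = z^2 + 2z - 8.
Factor z^2 + 2z - 8: two numbers with sum -2 and product -8 are 2 and -4, so z^2 + 2z - 8 = (z - 2)(z + 4).
Hence p(z) = (z - 2) (z + 4), with roots -4, 2.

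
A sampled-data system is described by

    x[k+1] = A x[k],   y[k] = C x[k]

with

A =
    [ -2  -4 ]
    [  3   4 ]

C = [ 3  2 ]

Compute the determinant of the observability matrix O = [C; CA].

-12

CA = [[0, -4]]
Observability matrix O = [C; CA] = [[3, 2], [0, -4]]
det(O) = 3·(-4) - 2·0 = -12 - 0 = -12
Since det(O) ≠ 0, rank(O) = 2 and the system is completely observable.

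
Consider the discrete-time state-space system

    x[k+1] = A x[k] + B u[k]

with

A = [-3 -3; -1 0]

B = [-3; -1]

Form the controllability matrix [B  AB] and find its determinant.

AB = [[12], [3]]
Controllability matrix C = [B  AB] = [[-3, 12], [-1, 3]]
det(C) = (-3)·3 - 12·(-1) = -9 - (-12) = 3
Since det(C) ≠ 0, rank(C) = 2 and the system is completely controllable.

3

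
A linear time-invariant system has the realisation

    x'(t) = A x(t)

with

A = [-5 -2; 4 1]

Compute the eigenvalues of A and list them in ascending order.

-3, -1

det(sI - A) = s^2 - (tr A)s + det A, with tr A = (-5) + 1 = -4 and det A = (-5)·1 - (-2)·4 = -5 - (-8) = 3.
So p(s) = det(sI - A) = s^2 + 4s + 3.
Factor s^2 + 4s + 3: two numbers with sum -4 and product 3 are -1 and -3, so s^2 + 4s + 3 = (s + 1)(s + 3).
Hence p(s) = (s + 1) (s + 3), with roots -3, -1.
All eigenvalues have negative real part, so the system is asymptotically stable.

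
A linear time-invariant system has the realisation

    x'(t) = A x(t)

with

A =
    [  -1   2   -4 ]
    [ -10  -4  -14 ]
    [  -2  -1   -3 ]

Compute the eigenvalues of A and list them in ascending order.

-5, -2, -1

det(sI - A) = s^3 - (tr A)s^2 + (M11 + M22 + M33)s - det A, where Mii is the 2×2 principal minor of A obtained by deleting row i and column i.
tr A = (-1) + (-4) + (-3) = -8; M11 = (-4)·(-3) - (-14)·(-1) = 12 - 14 = -2; M22 = (-1)·(-3) - (-4)·(-2) = 3 - 8 = -5; M33 = (-1)·(-4) - 2·(-10) = 4 - (-20) = 24; sum of minors = 17.
det A = (-1)·((-4)·(-3) - (-14)·(-1)) - 2·((-10)·(-3) - (-14)·(-2)) + (-4)·((-10)·(-1) - (-4)·(-2)) = (-1)·(-2) - 2·2 + (-4)·2 = -10.
So p(s) = det(sI - A) = s^3 + 8s^2 + 17s + 10.
Rational-root test: any integer root divides 10. Testing small divisors, s = -1 works: p(-1) = -1 + 8 + (-17) + 10 = 0, so (s + 1) is a factor.
Dividing, p(s) = (s + 1)(s^2 + 7s + 10).
Factor s^2 + 7s + 10: two numbers with sum -7 and product 10 are -2 and -5, so s^2 + 7s + 10 = (s + 2)(s + 5).
Hence p(s) = (s + 1) (s + 2) (s + 5), with roots -5, -2, -1.
All eigenvalues have negative real part, so the system is asymptotically stable.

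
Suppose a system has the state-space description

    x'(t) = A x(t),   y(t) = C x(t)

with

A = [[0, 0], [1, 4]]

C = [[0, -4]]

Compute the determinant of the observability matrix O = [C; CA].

-16

CA = [[-4, -16]]
Observability matrix O = [C; CA] = [[0, -4], [-4, -16]]
det(O) = 0·(-16) - (-4)·(-4) = 0 - 16 = -16
Since det(O) ≠ 0, rank(O) = 2 and the system is completely observable.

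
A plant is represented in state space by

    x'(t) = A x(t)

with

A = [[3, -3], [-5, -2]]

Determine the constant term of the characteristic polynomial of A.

-21

For a 2×2 matrix, det(sI - A) = s^2 - (tr A)s + det A.
tr A = 1, det A = -21.
So p(s) = s^2 - s - 21.
The constant term is -21.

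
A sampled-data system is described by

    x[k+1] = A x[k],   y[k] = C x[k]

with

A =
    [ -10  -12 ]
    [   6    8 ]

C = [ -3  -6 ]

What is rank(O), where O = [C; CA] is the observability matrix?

CA = [[-6, -12]]
Observability matrix O = [C; CA] = [[-3, -6], [-6, -12]]
Every row of O is a scalar multiple of row 1 = [-3, -6] (multipliers 1, 2), so the rows span a one-dimensional space.
O ≠ 0, hence rank(O) = 1.
rank(O) = 1 < n = 2, so the pair (A, C) is not completely observable.

1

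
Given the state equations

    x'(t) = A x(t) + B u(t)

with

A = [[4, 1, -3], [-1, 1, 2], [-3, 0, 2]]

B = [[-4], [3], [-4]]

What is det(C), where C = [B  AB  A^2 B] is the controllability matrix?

101

AB = [[-1], [-1], [4]]
A^2B = [[-17], [8], [11]]
Controllability matrix C = [B  AB  A^2B] = [[-4, -1, -17], [3, -1, 8], [-4, 4, 11]]
Expanding along the first row, det(C) = (-4)·((-1)·11 - 8·4) - (-1)·(3·11 - 8·(-4)) + (-17)·(3·4 - (-1)·(-4)) = (-4)·(-43) - (-1)·65 + (-17)·8 = 101
Since det(C) ≠ 0, rank(C) = 3 and the system is completely controllable.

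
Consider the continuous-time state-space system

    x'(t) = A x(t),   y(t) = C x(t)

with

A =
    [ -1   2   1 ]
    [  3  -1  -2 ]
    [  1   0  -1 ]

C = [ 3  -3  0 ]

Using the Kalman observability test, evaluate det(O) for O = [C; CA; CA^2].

CA = [[-12, 9, 9]]
CA^2 = [[48, -33, -39]]
Observability matrix O = [C; CA; CA^2] = [[3, -3, 0], [-12, 9, 9], [48, -33, -39]]
Expanding along the first row, det(O) = 3·(9·(-39) - 9·(-33)) - (-3)·((-12)·(-39) - 9·48) + 0·((-12)·(-33) - 9·48) = 3·(-54) - (-3)·36 + 0·(-36) = -54
Since det(O) ≠ 0, rank(O) = 3 and the system is completely observable.

-54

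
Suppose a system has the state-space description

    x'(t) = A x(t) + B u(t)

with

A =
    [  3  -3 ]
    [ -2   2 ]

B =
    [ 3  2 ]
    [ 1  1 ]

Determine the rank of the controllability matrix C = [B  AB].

AB = [[6, 3], [-4, -2]]
Controllability matrix C = [B  AB] = [[3, 2, 6, 3], [1, 1, -4, -2]]
Take the 2×2 submatrix of C formed by columns 1, 2: [[3, 2], [1, 1]]. Its determinant is 3·1 - 2·1 = 3 - 2 = 1 ≠ 0.
So rank(C) ≥ 2; since C has 2 rows, rank(C) = 2.
rank(C) = 2 = n, so the pair (A, B) is completely controllable.

2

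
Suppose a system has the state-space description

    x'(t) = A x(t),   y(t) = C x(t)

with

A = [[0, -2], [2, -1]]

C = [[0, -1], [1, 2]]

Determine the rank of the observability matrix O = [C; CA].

2

CA = [[-2, 1], [4, -4]]
Observability matrix O = [C; CA] = [[0, -1], [1, 2], [-2, 1], [4, -4]]
Take the 2×2 submatrix of O formed by rows 1, 2: [[0, -1], [1, 2]]. Its determinant is 0·2 - (-1)·1 = 0 - (-1) = 1 ≠ 0.
So rank(O) ≥ 2; since O has 2 columns, rank(O) = 2.
rank(O) = 2 = n, so the pair (A, C) is completely observable.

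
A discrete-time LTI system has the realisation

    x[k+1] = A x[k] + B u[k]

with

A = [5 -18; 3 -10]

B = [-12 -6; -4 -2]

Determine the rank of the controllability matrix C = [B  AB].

1

AB = [[12, 6], [4, 2]]
Controllability matrix C = [B  AB] = [[-12, -6, 12, 6], [-4, -2, 4, 2]]
Every column of C is a scalar multiple of column 1 = [-12, -4] (multipliers 1, 1/2, -1, -1/2), so the columns span a one-dimensional space.
C ≠ 0, hence rank(C) = 1.
rank(C) = 1 < n = 2, so the pair (A, B) is not completely controllable.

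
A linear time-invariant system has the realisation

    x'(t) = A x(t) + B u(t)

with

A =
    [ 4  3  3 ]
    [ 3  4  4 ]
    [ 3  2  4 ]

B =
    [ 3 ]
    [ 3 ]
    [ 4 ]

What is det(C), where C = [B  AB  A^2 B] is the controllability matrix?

AB = [[33], [37], [31]]
A^2B = [[336], [371], [297]]
Controllability matrix C = [B  AB  A^2B] = [[3, 33, 336], [3, 37, 371], [4, 31, 297]]
Expanding along the first row, det(C) = 3·(37·297 - 371·31) - 33·(3·297 - 371·4) + 336·(3·31 - 37·4) = 3·(-512) - 33·(-593) + 336·(-55) = -447
Since det(C) ≠ 0, rank(C) = 3 and the system is completely controllable.

-447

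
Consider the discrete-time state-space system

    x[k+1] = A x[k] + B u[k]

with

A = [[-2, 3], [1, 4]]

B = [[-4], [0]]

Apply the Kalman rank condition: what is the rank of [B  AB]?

AB = [[8], [-4]]
Controllability matrix C = [B  AB] = [[-4, 8], [0, -4]]
det(C) = (-4)·(-4) - 8·0 = 16 - 0 = 16 ≠ 0, so rank(C) = 2.
rank(C) = 2 = n, so the pair (A, B) is completely controllable.

2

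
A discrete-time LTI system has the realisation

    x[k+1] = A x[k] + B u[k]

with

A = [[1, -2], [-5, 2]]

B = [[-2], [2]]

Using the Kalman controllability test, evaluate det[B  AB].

AB = [[-6], [14]]
Controllability matrix C = [B  AB] = [[-2, -6], [2, 14]]
det(C) = (-2)·14 - (-6)·2 = -28 - (-12) = -16
Since det(C) ≠ 0, rank(C) = 2 and the system is completely controllable.

-16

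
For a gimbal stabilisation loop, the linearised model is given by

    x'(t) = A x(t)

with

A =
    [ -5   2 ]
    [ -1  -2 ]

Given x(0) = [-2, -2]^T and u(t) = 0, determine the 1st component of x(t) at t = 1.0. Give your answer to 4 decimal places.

det(sI - A) = s^2 - (tr A)s + det A, with tr A = (-5) + (-2) = -7 and det A = (-5)·(-2) - 2·(-1) = 10 - (-2) = 12.
So p(s) = det(sI - A) = s^2 + 7s + 12.
Factor s^2 + 7s + 12: two numbers with sum -7 and product 12 are -3 and -4, so s^2 + 7s + 12 = (s + 3)(s + 4).
Hence p(s) = (s + 3) (s + 4), with roots -4, -3.
The eigenvalues -4, -3 are distinct and real, so A is diagonalisable and x(t) = e^{At} x(0) = V diag(e^{λ_i t}) V^{-1} x(0), where the columns of V are the eigenvectors.
λ = -4: A - (-4)I = [[-1, 2], [-1, 2]]. Row 1 gives (-1)·v1 + 2·v2 = 0, so take v_1 = [-2, -1]^T.
λ = -3: A - (-3)I = [[-2, 2], [-1, 1]]. Row 1 gives (-2)·v1 + 2·v2 = 0, so take v_2 = [1, 1]^T.
V = [v_1 v_2] = [[-2, 1], [-1, 1]] has det V = -1, so V^{-1} = adj(V)/det V = [[-1, 1], [-1, 2]].
Modal coordinates z(0) = V^{-1} x(0): (-1)·(-2) + 1·(-2) = 0; (-1)·(-2) + 2·(-2) = -2; so z(0) = [0, -2]^T.
x_1(t) = Σ_i (v_i)_1 · z_i(0) · e^{λ_i t} (row 1 of V times the modal terms).
x_1(1.0) = (-2)·0·e^{-4·1.0} + 1·(-2)·e^{-3·1.0} = 0·0.018316 + (-2)·0.049787 = -0.0996.

-0.0996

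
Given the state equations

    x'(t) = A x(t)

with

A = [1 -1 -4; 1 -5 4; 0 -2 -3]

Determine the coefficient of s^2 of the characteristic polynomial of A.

7

Expand det(sI - A) for the 3×3 matrix.
p(s) = s^3 + 7s^2 + 16s - 28.
(Check: constant term = det(-A) = (-1)^3 det A = -28; coefficient of s^2 = -tr A = 7.)
The coefficient of s^2 is 7.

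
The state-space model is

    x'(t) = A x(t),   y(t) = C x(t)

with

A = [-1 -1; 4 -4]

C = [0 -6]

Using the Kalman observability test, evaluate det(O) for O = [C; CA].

-144

CA = [[-24, 24]]
Observability matrix O = [C; CA] = [[0, -6], [-24, 24]]
det(O) = 0·24 - (-6)·(-24) = 0 - 144 = -144
Since det(O) ≠ 0, rank(O) = 2 and the system is completely observable.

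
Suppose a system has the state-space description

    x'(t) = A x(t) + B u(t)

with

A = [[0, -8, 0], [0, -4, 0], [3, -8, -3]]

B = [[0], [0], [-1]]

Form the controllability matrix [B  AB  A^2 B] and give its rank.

1

AB = [[0], [0], [3]]
A^2B = [[0], [0], [-9]]
Controllability matrix C = [B  AB  A^2B] = [[0, 0, 0], [0, 0, 0], [-1, 3, -9]]
Every column of C is a scalar multiple of column 1 = [0, 0, -1] (multipliers 1, -3, 9), so the columns span a one-dimensional space.
C ≠ 0, hence rank(C) = 1.
rank(C) = 1 < n = 3, so the pair (A, B) is not completely controllable.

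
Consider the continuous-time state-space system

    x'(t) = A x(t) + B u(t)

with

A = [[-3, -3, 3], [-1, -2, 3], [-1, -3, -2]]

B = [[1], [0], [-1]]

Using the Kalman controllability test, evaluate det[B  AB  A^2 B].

-111

AB = [[-6], [-4], [1]]
A^2B = [[33], [17], [16]]
Controllability matrix C = [B  AB  A^2B] = [[1, -6, 33], [0, -4, 17], [-1, 1, 16]]
Expanding along the first row, det(C) = 1·((-4)·16 - 17·1) - (-6)·(0·16 - 17·(-1)) + 33·(0·1 - (-4)·(-1)) = 1·(-81) - (-6)·17 + 33·(-4) = -111
Since det(C) ≠ 0, rank(C) = 3 and the system is completely controllable.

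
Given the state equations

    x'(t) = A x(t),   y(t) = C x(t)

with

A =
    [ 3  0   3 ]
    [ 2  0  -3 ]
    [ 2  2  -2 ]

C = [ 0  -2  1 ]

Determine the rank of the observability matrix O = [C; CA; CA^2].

CA = [[-2, 2, 4]]
CA^2 = [[6, 8, -20]]
Observability matrix O = [C; CA; CA^2] = [[0, -2, 1], [-2, 2, 4], [6, 8, -20]]
det(O) = 0·(2·(-20) - 4·8) - (-2)·((-2)·(-20) - 4·6) + 1·((-2)·8 - 2·6) = 0·(-72) - (-2)·16 + 1·(-28) = 4 ≠ 0, so rank(O) = 3.
rank(O) = 3 = n, so the pair (A, C) is completely observable.

3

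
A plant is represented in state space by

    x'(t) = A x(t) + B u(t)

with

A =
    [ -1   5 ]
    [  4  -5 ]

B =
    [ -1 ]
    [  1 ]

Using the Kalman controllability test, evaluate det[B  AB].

3

AB = [[6], [-9]]
Controllability matrix C = [B  AB] = [[-1, 6], [1, -9]]
det(C) = (-1)·(-9) - 6·1 = 9 - 6 = 3
Since det(C) ≠ 0, rank(C) = 2 and the system is completely controllable.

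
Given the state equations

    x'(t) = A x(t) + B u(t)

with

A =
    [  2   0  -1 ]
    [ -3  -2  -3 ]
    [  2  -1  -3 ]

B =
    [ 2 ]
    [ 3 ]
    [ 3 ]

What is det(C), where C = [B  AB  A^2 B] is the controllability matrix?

AB = [[1], [-21], [-8]]
A^2B = [[10], [63], [47]]
Controllability matrix C = [B  AB  A^2B] = [[2, 1, 10], [3, -21, 63], [3, -8, 47]]
Expanding along the first row, det(C) = 2·((-21)·47 - 63·(-8)) - 1·(3·47 - 63·3) + 10·(3·(-8) - (-21)·3) = 2·(-483) - 1·(-48) + 10·39 = -528
Since det(C) ≠ 0, rank(C) = 3 and the system is completely controllable.

-528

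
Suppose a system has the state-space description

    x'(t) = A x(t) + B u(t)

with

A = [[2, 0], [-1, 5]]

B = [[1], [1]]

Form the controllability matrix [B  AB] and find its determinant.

2

AB = [[2], [4]]
Controllability matrix C = [B  AB] = [[1, 2], [1, 4]]
det(C) = 1·4 - 2·1 = 4 - 2 = 2
Since det(C) ≠ 0, rank(C) = 2 and the system is completely controllable.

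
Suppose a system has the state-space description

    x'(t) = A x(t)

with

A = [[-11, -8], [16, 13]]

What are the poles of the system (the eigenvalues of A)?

-3, 5

det(sI - A) = s^2 - (tr A)s + det A, with tr A = (-11) + 13 = 2 and det A = (-11)·13 - (-8)·16 = -143 - (-128) = -15.
So p(s) = det(sI - A) = s^2 - 2s - 15.
Factor s^2 - 2s - 15: two numbers with sum 2 and product -15 are 5 and -3, so s^2 - 2s - 15 = (s - 5)(s + 3).
Hence p(s) = (s - 5) (s + 3), with roots -3, 5.
At least one eigenvalue has non-negative real part, so the system is not asymptotically stable.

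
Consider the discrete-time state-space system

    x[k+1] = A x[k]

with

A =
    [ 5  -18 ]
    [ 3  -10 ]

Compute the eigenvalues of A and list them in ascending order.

-4, -1

det(zI - A) = z^2 - (tr A)z + det A, with tr A = 5 + (-10) = -5 and det A = 5·(-10) - (-18)·3 = -50 - (-54) = 4.
So p(z) = det(zI - A) = z^2 + 5z + 4.
Factor z^2 + 5z + 4: two numbers with sum -5 and product 4 are -1 and -4, so z^2 + 5z + 4 = (z + 1)(z + 4).
Hence p(z) = (z + 1) (z + 4), with roots -4, -1.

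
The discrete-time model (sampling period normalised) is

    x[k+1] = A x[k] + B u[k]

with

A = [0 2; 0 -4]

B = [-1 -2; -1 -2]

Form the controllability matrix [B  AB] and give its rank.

AB = [[-2, -4], [4, 8]]
Controllability matrix C = [B  AB] = [[-1, -2, -2, -4], [-1, -2, 4, 8]]
Take the 2×2 submatrix of C formed by columns 1, 3: [[-1, -2], [-1, 4]]. Its determinant is (-1)·4 - (-2)·(-1) = -4 - 2 = -6 ≠ 0.
So rank(C) ≥ 2; since C has 2 rows, rank(C) = 2.
rank(C) = 2 = n, so the pair (A, B) is completely controllable.

2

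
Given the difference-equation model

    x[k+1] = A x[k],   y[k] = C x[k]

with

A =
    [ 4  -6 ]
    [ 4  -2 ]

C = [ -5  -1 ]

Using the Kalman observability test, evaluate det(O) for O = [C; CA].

CA = [[-24, 32]]
Observability matrix O = [C; CA] = [[-5, -1], [-24, 32]]
det(O) = (-5)·32 - (-1)·(-24) = -160 - 24 = -184
Since det(O) ≠ 0, rank(O) = 2 and the system is completely observable.

-184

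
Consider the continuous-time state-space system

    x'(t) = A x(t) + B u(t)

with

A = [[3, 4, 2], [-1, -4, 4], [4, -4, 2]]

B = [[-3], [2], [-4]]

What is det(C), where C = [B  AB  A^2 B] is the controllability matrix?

AB = [[-9], [-21], [-28]]
A^2B = [[-167], [-19], [-8]]
Controllability matrix C = [B  AB  A^2B] = [[-3, -9, -167], [2, -21, -19], [-4, -28, -8]]
Expanding along the first row, det(C) = (-3)·((-21)·(-8) - (-19)·(-28)) - (-9)·(2·(-8) - (-19)·(-4)) + (-167)·(2·(-28) - (-21)·(-4)) = (-3)·(-364) - (-9)·(-92) + (-167)·(-140) = 23644
Since det(C) ≠ 0, rank(C) = 3 and the system is completely controllable.

23644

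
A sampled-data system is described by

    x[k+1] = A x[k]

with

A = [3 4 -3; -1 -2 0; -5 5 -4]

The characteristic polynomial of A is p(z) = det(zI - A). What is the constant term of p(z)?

-53

Expand det(zI - A) for the 3×3 matrix.
p(z) = z^3 + 3z^2 - 21z - 53.
(Check: constant term = det(-A) = (-1)^3 det A = -53; coefficient of z^2 = -tr A = 3.)
The constant term is -53.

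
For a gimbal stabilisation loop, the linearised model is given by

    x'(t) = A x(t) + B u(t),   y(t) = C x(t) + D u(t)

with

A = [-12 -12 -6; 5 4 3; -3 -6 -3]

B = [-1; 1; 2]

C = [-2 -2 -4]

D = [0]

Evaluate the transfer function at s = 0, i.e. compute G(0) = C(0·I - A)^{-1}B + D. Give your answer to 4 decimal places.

-0.3333

G(0) = C(-A)^{-1}B + D = -C A^{-1} B + D.
det A = -36, so A^{-1} = (1/-36)·adj(A) = [[-1/6, 0, 1/3], [-1/6, -1/2, -1/6], [1/2, 1, -1/3]]
A^{-1} B = [5/6, -2/3, -1/6]^T
C A^{-1} B = 1/3
G(0) = D - C A^{-1} B = 0 - (1/3) = -1/3 ≈ -0.3333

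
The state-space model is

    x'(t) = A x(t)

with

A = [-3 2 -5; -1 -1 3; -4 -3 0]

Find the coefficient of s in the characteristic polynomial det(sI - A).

-6

Expand det(sI - A) for the 3×3 matrix.
p(s) = s^3 + 4s^2 - 6s + 46.
(Check: constant term = det(-A) = (-1)^3 det A = 46; coefficient of s^2 = -tr A = 4.)
The coefficient of s is -6.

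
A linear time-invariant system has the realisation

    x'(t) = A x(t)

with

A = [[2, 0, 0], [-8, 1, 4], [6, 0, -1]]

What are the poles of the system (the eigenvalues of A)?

-1, 1, 2

det(sI - A) = s^3 - (tr A)s^2 + (M11 + M22 + M33)s - det A, where Mii is the 2×2 principal minor of A obtained by deleting row i and column i.
tr A = 2 + 1 + (-1) = 2; M11 = 1·(-1) - 4·0 = -1 - 0 = -1; M22 = 2·(-1) - 0·6 = -2 - 0 = -2; M33 = 2·1 - 0·(-8) = 2 - 0 = 2; sum of minors = -1.
det A = 2·(1·(-1) - 4·0) - 0·((-8)·(-1) - 4·6) + 0·((-8)·0 - 1·6) = 2·(-1) - 0·(-16) + 0·(-6) = -2.
So p(s) = det(sI - A) = s^3 - 2s^2 - s + 2.
Rational-root test: any integer root divides 2. Testing small divisors, s = -1 works: p(-1) = -1 + (-2) + 1 + 2 = 0, so (s + 1) is a factor.
Dividing, p(s) = (s + 1)(s^2 - 3s + 2).
Factor s^2 - 3s + 2: two numbers with sum 3 and product 2 are 2 and 1, so s^2 - 3s + 2 = (s - 2)(s - 1).
Hence p(s) = (s - 2) (s - 1) (s + 1), with roots -1, 1, 2.
At least one eigenvalue has non-negative real part, so the system is not asymptotically stable.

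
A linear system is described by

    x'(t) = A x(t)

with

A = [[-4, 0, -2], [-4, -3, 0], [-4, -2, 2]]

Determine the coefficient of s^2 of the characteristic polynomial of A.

5

Expand det(sI - A) for the 3×3 matrix.
p(s) = s^3 + 5s^2 - 10s - 32.
(Check: constant term = det(-A) = (-1)^3 det A = -32; coefficient of s^2 = -tr A = 5.)
The coefficient of s^2 is 5.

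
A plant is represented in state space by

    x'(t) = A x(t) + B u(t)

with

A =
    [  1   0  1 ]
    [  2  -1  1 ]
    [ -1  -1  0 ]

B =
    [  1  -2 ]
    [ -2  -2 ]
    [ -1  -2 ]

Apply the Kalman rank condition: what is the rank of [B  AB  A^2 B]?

3

AB = [[0, -4], [3, -4], [1, 4]]
A^2B = [[1, 0], [-2, 0], [-3, 8]]
Controllability matrix C = [B  AB  A^2B] = [[1, -2, 0, -4, 1, 0], [-2, -2, 3, -4, -2, 0], [-1, -2, 1, 4, -3, 8]]
Take the 3×3 submatrix of C formed by columns 1, 2, 3: [[1, -2, 0], [-2, -2, 3], [-1, -2, 1]]. Its determinant is 1·((-2)·1 - 3·(-2)) - (-2)·((-2)·1 - 3·(-1)) + 0·((-2)·(-2) - (-2)·(-1)) = 1·4 - (-2)·1 + 0·2 = 6 ≠ 0.
So rank(C) ≥ 3; since C has 3 rows, rank(C) = 3.
rank(C) = 3 = n, so the pair (A, B) is completely controllable.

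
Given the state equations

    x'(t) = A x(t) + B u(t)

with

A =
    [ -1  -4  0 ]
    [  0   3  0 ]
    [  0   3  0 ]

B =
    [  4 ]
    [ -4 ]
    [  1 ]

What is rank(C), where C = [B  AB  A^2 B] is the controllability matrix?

2

AB = [[12], [-12], [-12]]
A^2B = [[36], [-36], [-36]]
Controllability matrix C = [B  AB  A^2B] = [[4, 12, 36], [-4, -12, -36], [1, -12, -36]]
The rows r1, r2, r3 of C are linearly dependent: r1 + r2 = 0 (check each entry), so rank(C) ≤ 2.
The 2×2 minor from rows 1, 3, columns 1, 2 is 4·(-12) - 12·1 = -48 - 12 = -60 ≠ 0, so rank(C) = 2.
rank(C) = 2 < n = 3, so the pair (A, B) is not completely controllable.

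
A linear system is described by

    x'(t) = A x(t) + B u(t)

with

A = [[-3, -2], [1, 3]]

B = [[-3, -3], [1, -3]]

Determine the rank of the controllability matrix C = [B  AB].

2

AB = [[7, 15], [0, -12]]
Controllability matrix C = [B  AB] = [[-3, -3, 7, 15], [1, -3, 0, -12]]
Take the 2×2 submatrix of C formed by columns 1, 2: [[-3, -3], [1, -3]]. Its determinant is (-3)·(-3) - (-3)·1 = 9 - (-3) = 12 ≠ 0.
So rank(C) ≥ 2; since C has 2 rows, rank(C) = 2.
rank(C) = 2 = n, so the pair (A, B) is completely controllable.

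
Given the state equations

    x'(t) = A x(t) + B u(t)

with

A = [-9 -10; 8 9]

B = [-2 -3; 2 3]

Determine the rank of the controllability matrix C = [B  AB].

AB = [[-2, -3], [2, 3]]
Controllability matrix C = [B  AB] = [[-2, -3, -2, -3], [2, 3, 2, 3]]
Every column of C is a scalar multiple of column 1 = [-2, 2] (multipliers 1, 3/2, 1, 3/2), so the columns span a one-dimensional space.
C ≠ 0, hence rank(C) = 1.
rank(C) = 1 < n = 2, so the pair (A, B) is not completely controllable.

1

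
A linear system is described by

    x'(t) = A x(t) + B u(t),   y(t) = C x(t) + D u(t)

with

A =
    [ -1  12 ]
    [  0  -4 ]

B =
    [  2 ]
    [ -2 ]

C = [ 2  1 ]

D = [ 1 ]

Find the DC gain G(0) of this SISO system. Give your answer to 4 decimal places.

G(0) = C(-A)^{-1}B + D = -C A^{-1} B + D.
det A = 4, so A^{-1} = (1/4)·adj(A) = [[-1, -3], [0, -1/4]]
A^{-1} B = [4, 1/2]^T
C A^{-1} B = 17/2
G(0) = D - C A^{-1} B = 1 - (17/2) = -15/2 ≈ -7.5000

-7.5000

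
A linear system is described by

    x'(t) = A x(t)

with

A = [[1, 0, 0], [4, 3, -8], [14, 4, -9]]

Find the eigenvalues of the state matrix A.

-5, -1, 1

det(sI - A) = s^3 - (tr A)s^2 + (M11 + M22 + M33)s - det A, where Mii is the 2×2 principal minor of A obtained by deleting row i and column i.
tr A = 1 + 3 + (-9) = -5; M11 = 3·(-9) - (-8)·4 = -27 - (-32) = 5; M22 = 1·(-9) - 0·14 = -9 - 0 = -9; M33 = 1·3 - 0·4 = 3 - 0 = 3; sum of minors = -1.
det A = 1·(3·(-9) - (-8)·4) - 0·(4·(-9) - (-8)·14) + 0·(4·4 - 3·14) = 1·5 - 0·76 + 0·(-26) = 5.
So p(s) = det(sI - A) = s^3 + 5s^2 - s - 5.
Rational-root test: any integer root divides -5. Testing small divisors, s = -1 works: p(-1) = -1 + 5 + 1 + (-5) = 0, so (s + 1) is a factor.
Dividing, p(s) = (s + 1)(s^2 + 4s - 5).
Factor s^2 + 4s - 5: two numbers with sum -4 and product -5 are 1 and -5, so s^2 + 4s - 5 = (s - 1)(s + 5).
Hence p(s) = (s - 1) (s + 1) (s + 5), with roots -5, -1, 1.
At least one eigenvalue has non-negative real part, so the system is not asymptotically stable.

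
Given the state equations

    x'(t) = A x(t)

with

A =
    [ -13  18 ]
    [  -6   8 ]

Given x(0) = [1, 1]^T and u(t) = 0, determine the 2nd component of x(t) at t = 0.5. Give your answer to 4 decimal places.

1.0777

det(sI - A) = s^2 - (tr A)s + det A, with tr A = (-13) + 8 = -5 and det A = (-13)·8 - 18·(-6) = -104 - (-108) = 4.
So p(s) = det(sI - A) = s^2 + 5s + 4.
Factor s^2 + 5s + 4: two numbers with sum -5 and product 4 are -1 and -4, so s^2 + 5s + 4 = (s + 1)(s + 4).
Hence p(s) = (s + 1) (s + 4), with roots -4, -1.
The eigenvalues -4, -1 are distinct and real, so A is diagonalisable and x(t) = e^{At} x(0) = V diag(e^{λ_i t}) V^{-1} x(0), where the columns of V are the eigenvectors.
λ = -4: A - (-4)I = [[-9, 18], [-6, 12]]. Row 1 gives (-9)·v1 + 18·v2 = 0, so take v_1 = [2, 1]^T.
λ = -1: A - (-1)I = [[-12, 18], [-6, 9]]. Row 1 gives (-12)·v1 + 18·v2 = 0, so take v_2 = [3, 2]^T.
V = [v_1 v_2] = [[2, 3], [1, 2]] has det V = 1, so V^{-1} = adj(V)/det V = [[2, -3], [-1, 2]].
Modal coordinates z(0) = V^{-1} x(0): 2·1 + (-3)·1 = -1; (-1)·1 + 2·1 = 1; so z(0) = [-1, 1]^T.
x_2(t) = Σ_i (v_i)_2 · z_i(0) · e^{λ_i t} (row 2 of V times the modal terms).
x_2(0.5) = 1·(-1)·e^{-4·0.5} + 2·1·e^{-1·0.5} = (-1)·0.135335 + 2·0.606531 = 1.0777.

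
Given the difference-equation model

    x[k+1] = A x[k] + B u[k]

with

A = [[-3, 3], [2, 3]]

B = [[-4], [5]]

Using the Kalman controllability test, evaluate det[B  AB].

AB = [[27], [7]]
Controllability matrix C = [B  AB] = [[-4, 27], [5, 7]]
det(C) = (-4)·7 - 27·5 = -28 - 135 = -163
Since det(C) ≠ 0, rank(C) = 2 and the system is completely controllable.

-163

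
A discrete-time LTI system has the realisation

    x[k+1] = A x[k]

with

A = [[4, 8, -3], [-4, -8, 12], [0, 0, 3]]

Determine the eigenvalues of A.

-4, 0, 3

det(zI - A) = z^3 - (tr A)z^2 + (M11 + M22 + M33)z - det A, where Mii is the 2×2 principal minor of A obtained by deleting row i and column i.
tr A = 4 + (-8) + 3 = -1; M11 = (-8)·3 - 12·0 = -24 - 0 = -24; M22 = 4·3 - (-3)·0 = 12 - 0 = 12; M33 = 4·(-8) - 8·(-4) = -32 - (-32) = 0; sum of minors = -12.
det A = 4·((-8)·3 - 12·0) - 8·((-4)·3 - 12·0) + (-3)·((-4)·0 - (-8)·0) = 4·(-24) - 8·(-12) + (-3)·0 = 0.
So p(z) = det(zI - A) = z^3 + z^2 - 12z.
The constant term is 0, so p(z) = z(z^2 + z - 12).
Factor z^2 + z - 12: two numbers with sum -1 and product -12 are 3 and -4, so z^2 + z - 12 = (z - 3)(z + 4).
Hence p(z) = z (z - 3) (z + 4), with roots -4, 0, 3.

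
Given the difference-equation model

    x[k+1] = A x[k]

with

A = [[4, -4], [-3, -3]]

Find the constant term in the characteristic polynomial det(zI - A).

-24

For a 2×2 matrix, det(zI - A) = z^2 - (tr A)z + det A.
tr A = 1, det A = -24.
So p(z) = z^2 - z - 24.
The constant term is -24.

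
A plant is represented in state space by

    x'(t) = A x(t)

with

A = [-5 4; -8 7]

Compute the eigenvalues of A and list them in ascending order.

-1, 3

det(sI - A) = s^2 - (tr A)s + det A, with tr A = (-5) + 7 = 2 and det A = (-5)·7 - 4·(-8) = -35 - (-32) = -3.
So p(s) = det(sI - A) = s^2 - 2s - 3.
Factor s^2 - 2s - 3: two numbers with sum 2 and product -3 are 3 and -1, so s^2 - 2s - 3 = (s - 3)(s + 1).
Hence p(s) = (s - 3) (s + 1), with roots -1, 3.
At least one eigenvalue has non-negative real part, so the system is not asymptotically stable.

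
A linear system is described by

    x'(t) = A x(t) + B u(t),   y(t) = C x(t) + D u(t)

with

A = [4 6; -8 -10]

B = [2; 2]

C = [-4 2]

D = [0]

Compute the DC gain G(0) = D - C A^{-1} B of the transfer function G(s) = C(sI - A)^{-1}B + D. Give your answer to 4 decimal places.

G(0) = C(-A)^{-1}B + D = -C A^{-1} B + D.
det A = 8, so A^{-1} = (1/8)·adj(A) = [[-5/4, -3/4], [1, 1/2]]
A^{-1} B = [-4, 3]^T
C A^{-1} B = 22
G(0) = D - C A^{-1} B = 0 - (22) = -22

-22.0000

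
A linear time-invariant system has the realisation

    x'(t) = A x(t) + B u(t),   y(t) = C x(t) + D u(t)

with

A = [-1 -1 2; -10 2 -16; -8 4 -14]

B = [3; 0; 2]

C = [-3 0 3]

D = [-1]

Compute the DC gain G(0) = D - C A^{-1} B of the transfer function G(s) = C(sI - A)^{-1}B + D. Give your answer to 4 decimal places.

G(0) = C(-A)^{-1}B + D = -C A^{-1} B + D.
det A = -72, so A^{-1} = (1/-72)·adj(A) = [[-1/2, 1/12, -1/6], [1/6, -5/12, 1/2], [1/3, -1/6, 1/6]]
A^{-1} B = [-11/6, 3/2, 4/3]^T
C A^{-1} B = 19/2
G(0) = D - C A^{-1} B = -1 - (19/2) = -21/2 ≈ -10.5000

-10.5000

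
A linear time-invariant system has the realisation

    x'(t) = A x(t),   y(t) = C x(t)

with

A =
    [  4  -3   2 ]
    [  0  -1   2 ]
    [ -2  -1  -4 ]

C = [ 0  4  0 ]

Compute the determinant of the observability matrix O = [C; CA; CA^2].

-512

CA = [[0, -4, 8]]
CA^2 = [[-16, -4, -40]]
Observability matrix O = [C; CA; CA^2] = [[0, 4, 0], [0, -4, 8], [-16, -4, -40]]
Expanding along the first row, det(O) = 0·((-4)·(-40) - 8·(-4)) - 4·(0·(-40) - 8·(-16)) + 0·(0·(-4) - (-4)·(-16)) = 0·192 - 4·128 + 0·(-64) = -512
Since det(O) ≠ 0, rank(O) = 3 and the system is completely observable.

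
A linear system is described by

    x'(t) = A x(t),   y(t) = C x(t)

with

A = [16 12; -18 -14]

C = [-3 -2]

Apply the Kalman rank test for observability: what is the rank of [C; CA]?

1

CA = [[-12, -8]]
Observability matrix O = [C; CA] = [[-3, -2], [-12, -8]]
Every row of O is a scalar multiple of row 1 = [-3, -2] (multipliers 1, 4), so the rows span a one-dimensional space.
O ≠ 0, hence rank(O) = 1.
rank(O) = 1 < n = 2, so the pair (A, C) is not completely observable.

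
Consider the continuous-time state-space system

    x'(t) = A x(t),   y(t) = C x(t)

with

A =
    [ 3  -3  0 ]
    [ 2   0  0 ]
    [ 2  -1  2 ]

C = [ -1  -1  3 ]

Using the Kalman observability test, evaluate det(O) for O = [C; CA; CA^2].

CA = [[1, 0, 6]]
CA^2 = [[15, -9, 12]]
Observability matrix O = [C; CA; CA^2] = [[-1, -1, 3], [1, 0, 6], [15, -9, 12]]
Expanding along the first row, det(O) = (-1)·(0·12 - 6·(-9)) - (-1)·(1·12 - 6·15) + 3·(1·(-9) - 0·15) = (-1)·54 - (-1)·(-78) + 3·(-9) = -159
Since det(O) ≠ 0, rank(O) = 3 and the system is completely observable.

-159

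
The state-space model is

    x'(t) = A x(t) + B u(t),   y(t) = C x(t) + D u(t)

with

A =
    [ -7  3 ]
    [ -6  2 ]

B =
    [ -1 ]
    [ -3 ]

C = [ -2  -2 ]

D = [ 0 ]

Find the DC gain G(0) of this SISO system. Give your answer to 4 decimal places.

G(0) = C(-A)^{-1}B + D = -C A^{-1} B + D.
det A = 4, so A^{-1} = (1/4)·adj(A) = [[1/2, -3/4], [3/2, -7/4]]
A^{-1} B = [7/4, 15/4]^T
C A^{-1} B = -11
G(0) = D - C A^{-1} B = 0 - (-11) = 11

11.0000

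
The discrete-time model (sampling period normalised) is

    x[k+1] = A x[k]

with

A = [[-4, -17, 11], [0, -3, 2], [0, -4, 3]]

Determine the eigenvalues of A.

det(zI - A) = z^3 - (tr A)z^2 + (M11 + M22 + M33)z - det A, where Mii is the 2×2 principal minor of A obtained by deleting row i and column i.
tr A = (-4) + (-3) + 3 = -4; M11 = (-3)·3 - 2·(-4) = -9 - (-8) = -1; M22 = (-4)·3 - 11·0 = -12 - 0 = -12; M33 = (-4)·(-3) - (-17)·0 = 12 - 0 = 12; sum of minors = -1.
det A = (-4)·((-3)·3 - 2·(-4)) - (-17)·(0·3 - 2·0) + 11·(0·(-4) - (-3)·0) = (-4)·(-1) - (-17)·0 + 11·0 = 4.
So p(z) = det(zI - A) = z^3 + 4z^2 - z - 4.
Rational-root test: any integer root divides -4. Testing small divisors, z = -1 works: p(-1) = -1 + 4 + 1 + (-4) = 0, so (z + 1) is a factor.
Dividing, p(z) = (z + 1)(z^2 + 3z - 4).
Factor z^2 + 3z - 4: two numbers with sum -3 and product -4 are 1 and -4, so z^2 + 3z - 4 = (z - 1)(z + 4).
Hence p(z) = (z - 1) (z + 1) (z + 4), with roots -4, -1, 1.

-4, -1, 1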